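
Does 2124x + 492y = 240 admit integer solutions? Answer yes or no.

yes

gcd(2124, 492) = 12  (2124 = 4*492 + 156, 492 = 3*156 + 24, 156 = 6*24 + 12, 24 = 2*12).
12 divides 240, so integer solutions exist.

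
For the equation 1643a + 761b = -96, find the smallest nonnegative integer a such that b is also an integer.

647

gcd(1643, 761):
  1643 = 2·761 + 121
  761 = 6·121 + 35
  121 = 3·35 + 16
  35 = 2·16 + 3
  16 = 5·3 + 1
  3 = 3·1
so gcd(1643, 761) = 1.
1 divides -96, so solutions exist.
Back-substitute for Bézout coefficients:
  1 = 16 - 5·3
  ... = 1643·(239) + 761·(-516)
Scale by -96/1 = -96: (a₀, b₀) = (-22944, 49536).
General solution: a = -22944 + 761t, b = 49536 - 1643t for integer t.
a ≥ 0: smallest is -22944 mod 761 = 647 (at t = 31), with b = -1397.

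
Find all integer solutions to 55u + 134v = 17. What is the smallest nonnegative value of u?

127

gcd(134, 55) = 1.
1 divides 17, so solutions exist.
By Bézout, 55×(39) + 134×(-16) = 1.
Scale by 17/1 = 17: (u₀, v₀) = (663, -272).
General solution: u = 663 + 134t, v = -272 - 55t for integer t.
u ≥ 0: smallest is 663 mod 134 = 127 (at t = -4), with v = -52.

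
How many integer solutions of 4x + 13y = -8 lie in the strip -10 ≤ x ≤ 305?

gcd(13, 4) = 1.
By Bézout, 4×(-3) + 13×(1) = 1.
Particular solution: (11, -4).
General solution: x = 11 + 13t, y = -4 - 4t for integer t.
-10 ≤ 11 + 13t ≤ 305 gives t ∈ [-1, 22], which is 24 values.

24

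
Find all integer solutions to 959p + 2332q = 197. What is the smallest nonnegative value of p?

951

gcd(2332, 959) = 1.
1 divides 197, so solutions exist.
By Bézout, 959·(-445) + 2332·(183) = 1.
Scale by 197/1 = 197: (p₀, q₀) = (-87665, 36051).
General solution: p = -87665 + 2332t, q = 36051 - 959t for integer t.
p ≥ 0: smallest is -87665 mod 2332 = 951 (at t = 38), with q = -391.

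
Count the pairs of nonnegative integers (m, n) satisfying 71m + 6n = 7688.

gcd(71, 6) = 1.
By Bézout, 71×(-1) + 6×(12) = 1.
One solution: (4, 1234).
General: m = 4 + 6t, n = 1234 - 71t.
m ≥ 0 ⇒ t ≥ 0; n ≥ 0 ⇒ t ≤ 17. So t ∈ [0, 17]: 18 solutions.

18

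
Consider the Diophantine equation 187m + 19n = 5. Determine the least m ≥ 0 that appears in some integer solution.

11

gcd(187, 19):
  187 = 9·19 + 16
  19 = 1·16 + 3
  16 = 5·3 + 1
  3 = 3·1
so gcd(187, 19) = 1.
1 divides 5, so solutions exist.
Back-substitute for Bézout coefficients:
  1 = 16 - 5·3
  ... = 187·(6) + 19·(-59)
Scale by 5/1 = 5: (m₀, n₀) = (30, -295).
General solution: m = 30 + 19t, n = -295 - 187t for integer t.
m ≥ 0: smallest is 30 mod 19 = 11 (at t = -1), with n = -108.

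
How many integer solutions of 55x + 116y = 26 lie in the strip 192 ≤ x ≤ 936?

6

gcd(116, 55) = 1.
By Bézout, 55×(19) + 116×(-9) = 1.
Particular solution: (30, -14).
General solution: x = 30 + 116t, y = -14 - 55t for integer t.
192 ≤ 30 + 116t ≤ 936 gives t ∈ [2, 7], which is 6 values.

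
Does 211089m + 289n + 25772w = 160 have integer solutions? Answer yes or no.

gcd(211089, 289):
  211089 = 730*289 + 119
  289 = 2*119 + 51
  119 = 2*51 + 17
  51 = 3*17
so gcd(211089, 289) = 17.
gcd(17, 25772) = 17.
17 does not divide 160 (remainder 7), so no integer solutions.

no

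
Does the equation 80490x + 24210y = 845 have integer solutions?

no

gcd(80490, 24210) = 30  (80490 = 3·24210 + 7860, 24210 = 3·7860 + 630, 7860 = 12·630 + 300, 630 = 2·300 + 30, 300 = 10·30).
30 does not divide 845 (remainder 5), so no integer solutions.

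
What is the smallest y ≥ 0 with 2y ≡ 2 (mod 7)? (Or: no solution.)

gcd(7, 2) = 1.
1 divides 2, so solutions exist.
By Bézout, 2*(-3) + 7*(1) = 1.
So 2*(-3) ≡ 1 (mod 7); multiply by 2: y ≡ -6 (mod 7).
Smallest nonnegative: y = -6 mod 7 = 1.

1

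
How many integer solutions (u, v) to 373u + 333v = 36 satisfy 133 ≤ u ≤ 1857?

5

gcd(373, 333) = 1.
By Bézout, 373×(25) + 333×(-28) = 1.
Particular solution: (234, -262).
General solution: u = 234 + 333t, v = -262 - 373t for integer t.
133 ≤ 234 + 333t ≤ 1857 gives t ∈ [0, 4], which is 5 values.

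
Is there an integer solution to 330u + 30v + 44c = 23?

no

gcd(330, 30) = 30  (330 = 11*30).
gcd(30, 44) = 2.
2 does not divide 23 (remainder 1), so no integer solutions.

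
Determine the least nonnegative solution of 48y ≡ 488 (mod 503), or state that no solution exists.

gcd(503, 48) = 1.
1 divides 488, so solutions exist.
By Bézout, 48×(-241) + 503×(23) = 1.
So 48×(-241) ≡ 1 (mod 503); multiply by 488: y ≡ -117608 (mod 503).
Smallest nonnegative: y = -117608 mod 503 = 94.

94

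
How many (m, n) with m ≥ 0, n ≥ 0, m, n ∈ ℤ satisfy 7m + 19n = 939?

7

gcd(19, 7) = 1  (19 = 2×7 + 5, 7 = 1×5 + 2, 5 = 2×2 + 1, 2 = 2×1).
Back-substituting, 7×(-8) + 19×(3) = 1.
Scale by 939: one solution is (-7512, 2817). Reduce m mod 19: (12, 45).
General: m = 12 + 19t, n = 45 - 7t.
m ≥ 0 ⇒ t ≥ 0; n ≥ 0 ⇒ t ≤ 6. So t ∈ [0, 6]: 7 solutions.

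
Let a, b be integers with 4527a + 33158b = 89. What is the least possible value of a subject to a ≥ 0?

gcd(33158, 4527):
  33158 = 7*4527 + 1469
  4527 = 3*1469 + 120
  1469 = 12*120 + 29
  120 = 4*29 + 4
  29 = 7*4 + 1
  4 = 4*1
so gcd(33158, 4527) = 1.
1 divides 89, so solutions exist.
Back-substitute for Bézout coefficients:
  1 = 29 - 7*4
  ... = 4527*(-8013) + 33158*(1094)
Scale by 89/1 = 89: (a₀, b₀) = (-713157, 97366).
General solution: a = -713157 + 33158t, b = 97366 - 4527t for integer t.
a ≥ 0: smallest is -713157 mod 33158 = 16319 (at t = 22), with b = -2228.

16319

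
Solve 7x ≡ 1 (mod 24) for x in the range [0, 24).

gcd(24, 7) = 1  (24 = 3·7 + 3, 7 = 2·3 + 1, 3 = 3·1).
Back-substituting, 7·(7) + 24·(-2) = 1.
So 7·7 ≡ 1 (mod 24), and 7 mod 24 = 7.

7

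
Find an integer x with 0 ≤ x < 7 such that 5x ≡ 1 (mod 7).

3

gcd(7, 5) = 1.
By Bézout, 5*(3) + 7*(-2) = 1.
So 5*3 ≡ 1 (mod 7), and 3 mod 7 = 3.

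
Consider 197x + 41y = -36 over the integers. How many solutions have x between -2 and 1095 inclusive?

27

gcd(197, 41) = 1  (197 = 4×41 + 33, 41 = 1×33 + 8, 33 = 4×8 + 1, 8 = 8×1).
Back-substituting, 197×(5) + 41×(-24) = 1.
Scale by -36: particular solution (-180, 864); reduce x mod 41: (25, -121).
General solution: x = 25 + 41t, y = -121 - 197t for integer t.
-2 ≤ 25 + 41t ≤ 1095 gives t ∈ [0, 26], which is 27 values.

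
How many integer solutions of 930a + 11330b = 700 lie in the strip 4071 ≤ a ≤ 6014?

gcd(11330, 930):
  11330 = 12·930 + 170
  930 = 5·170 + 80
  170 = 2·80 + 10
  80 = 8·10
so gcd(11330, 930) = 10.
Back-substitute for Bézout coefficients:
  10 = 170 - 2·80
  ... = 930·(-134) + 11330·(11)
Scale by 70: particular solution (-9380, 770); reduce a mod 1133: (817, -67).
General solution: a = 817 + 1133t, b = -67 - 93t for integer t.
4071 ≤ 817 + 1133t ≤ 6014 gives t ∈ [3, 4], which is 2 values.

2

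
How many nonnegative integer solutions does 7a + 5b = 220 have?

gcd(7, 5) = 1  (7 = 1×5 + 2, 5 = 2×2 + 1, 2 = 2×1).
Back-substituting, 7×(-2) + 5×(3) = 1.
Scale by 220: one solution is (-440, 660). Reduce a mod 5: (0, 44).
General: a = 0 + 5t, b = 44 - 7t.
a ≥ 0 ⇒ t ≥ 0; b ≥ 0 ⇒ t ≤ 6. So t ∈ [0, 6]: 7 solutions.

7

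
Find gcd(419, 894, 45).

gcd(894, 419):
  894 = 2·419 + 56
  419 = 7·56 + 27
  56 = 2·27 + 2
  27 = 13·2 + 1
  2 = 2·1
so gcd(894, 419) = 1.
gcd(1, 45) = 1.

1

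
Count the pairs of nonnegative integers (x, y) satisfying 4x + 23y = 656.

gcd(23, 4) = 1  (23 = 5×4 + 3, 4 = 1×3 + 1, 3 = 3×1).
Back-substituting, 4×(6) + 23×(-1) = 1.
Scale by 656: one solution is (3936, -656). Reduce x mod 23: (3, 28).
General: x = 3 + 23t, y = 28 - 4t.
x ≥ 0 ⇒ t ≥ 0; y ≥ 0 ⇒ t ≤ 7. So t ∈ [0, 7]: 8 solutions.

8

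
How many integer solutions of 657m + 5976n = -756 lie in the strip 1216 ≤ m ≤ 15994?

gcd(5976, 657) = 9  (5976 = 9×657 + 63, 657 = 10×63 + 27, 63 = 2×27 + 9, 27 = 3×9).
Back-substituting, 657×(-191) + 5976×(21) = 9.
Scale by -84: particular solution (16044, -1764); reduce m mod 664: (108, -12).
General solution: m = 108 + 664t, n = -12 - 73t for integer t.
1216 ≤ 108 + 664t ≤ 15994 gives t ∈ [2, 23], which is 22 values.

22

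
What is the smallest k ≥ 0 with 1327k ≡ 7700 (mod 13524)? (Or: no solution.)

gcd(13524, 1327) = 1  (13524 = 10×1327 + 254, 1327 = 5×254 + 57, 254 = 4×57 + 26, 57 = 2×26 + 5, 26 = 5×5 + 1, 5 = 5×1).
1 divides 7700, so solutions exist.
Back-substituting, 1327×(-2609) + 13524×(256) = 1.
So 1327×(-2609) ≡ 1 (mod 13524); multiply by 7700: k ≡ -20089300 (mod 13524).
Smallest nonnegative: k = -20089300 mod 13524 = 7364.

7364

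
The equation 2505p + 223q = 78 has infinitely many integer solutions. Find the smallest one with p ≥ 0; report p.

113

gcd(2505, 223) = 1  (2505 = 11*223 + 52, 223 = 4*52 + 15, 52 = 3*15 + 7, 15 = 2*7 + 1, 7 = 7*1).
1 divides 78, so solutions exist.
Back-substituting, 2505*(-30) + 223*(337) = 1.
Scale by 78/1 = 78: (p₀, q₀) = (-2340, 26286).
General solution: p = -2340 + 223t, q = 26286 - 2505t for integer t.
p ≥ 0: smallest is -2340 mod 223 = 113 (at t = 11), with q = -1269.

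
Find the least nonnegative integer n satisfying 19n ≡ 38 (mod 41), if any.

gcd(41, 19) = 1  (41 = 2×19 + 3, 19 = 6×3 + 1, 3 = 3×1).
1 divides 38, so solutions exist.
Back-substituting, 19×(13) + 41×(-6) = 1.
So 19×(13) ≡ 1 (mod 41); multiply by 38: n ≡ 494 (mod 41).
Smallest nonnegative: n = 494 mod 41 = 2.

2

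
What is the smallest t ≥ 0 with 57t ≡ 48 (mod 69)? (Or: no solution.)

gcd(69, 57) = 3.
3 divides 48, so solutions exist.
By Bézout, 57*(-6) + 69*(5) = 3.
So 57*(-6) ≡ 3 (mod 69); multiply by 16: t ≡ -96 (mod 23).
Smallest nonnegative: t = -96 mod 23 = 19.

19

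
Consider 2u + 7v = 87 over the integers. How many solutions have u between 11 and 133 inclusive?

18

gcd(7, 2):
  7 = 3·2 + 1
  2 = 2·1
so gcd(7, 2) = 1.
Back-substitute for Bézout coefficients:
  1 = 7 - 3·2
  ... = 2·(-3) + 7·(1)
Scale by 87: particular solution (-261, 87); reduce u mod 7: (5, 11).
General solution: u = 5 + 7t, v = 11 - 2t for integer t.
11 ≤ 5 + 7t ≤ 133 gives t ∈ [1, 18], which is 18 values.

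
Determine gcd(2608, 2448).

16

gcd(2608, 2448):
  2608 = 1*2448 + 160
  2448 = 15*160 + 48
  160 = 3*48 + 16
  48 = 3*16
so gcd(2608, 2448) = 16.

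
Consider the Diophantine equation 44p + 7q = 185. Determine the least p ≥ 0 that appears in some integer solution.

5

gcd(44, 7):
  44 = 6×7 + 2
  7 = 3×2 + 1
  2 = 2×1
so gcd(44, 7) = 1.
1 divides 185, so solutions exist.
Back-substitute for Bézout coefficients:
  1 = 7 - 3×2
  ... = 44×(-3) + 7×(19)
Scale by 185/1 = 185: (p₀, q₀) = (-555, 3515).
General solution: p = -555 + 7t, q = 3515 - 44t for integer t.
p ≥ 0: smallest is -555 mod 7 = 5 (at t = 80), with q = -5.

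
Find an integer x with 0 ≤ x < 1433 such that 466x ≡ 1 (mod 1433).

gcd(1433, 466) = 1  (1433 = 3·466 + 35, 466 = 13·35 + 11, 35 = 3·11 + 2, 11 = 5·2 + 1, 2 = 2·1).
Back-substituting, 466·(655) + 1433·(-213) = 1.
So 466·655 ≡ 1 (mod 1433), and 655 mod 1433 = 655.

655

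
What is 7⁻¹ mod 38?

gcd(38, 7) = 1.
By Bézout, 7*(11) + 38*(-2) = 1.
So 7*11 ≡ 1 (mod 38), and 11 mod 38 = 11.

11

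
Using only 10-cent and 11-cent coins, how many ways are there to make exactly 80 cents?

Need nonnegative integers with 10j + 11k = 80.
gcd(10, 11) = 1, and 10·(-1) + 11·(1) = 1.
So (j₀, k₀) = (-80, 80); general j = -80 + 11t, k = 80 - 10t.
j ≥ 0 ⇒ t ≥ 8; k ≥ 0 ⇒ t ≤ 8. That's 1 value of t.

1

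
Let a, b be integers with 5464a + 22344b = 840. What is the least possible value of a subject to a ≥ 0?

gcd(22344, 5464) = 8.
8 divides 840, so solutions exist.
By Bézout, 5464*(-229) + 22344*(56) = 8.
Scale by 840/8 = 105: (a₀, b₀) = (-24045, 5880).
General solution: a = -24045 + 2793t, b = 5880 - 683t for integer t.
a ≥ 0: smallest is -24045 mod 2793 = 1092 (at t = 9), with b = -267.

1092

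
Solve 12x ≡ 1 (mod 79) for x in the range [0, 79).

gcd(79, 12) = 1.
By Bézout, 12×(33) + 79×(-5) = 1.
So 12×33 ≡ 1 (mod 79), and 33 mod 79 = 33.

33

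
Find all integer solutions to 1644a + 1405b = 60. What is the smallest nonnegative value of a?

gcd(1644, 1405) = 1  (1644 = 1*1405 + 239, 1405 = 5*239 + 210, 239 = 1*210 + 29, 210 = 7*29 + 7, 29 = 4*7 + 1, 7 = 7*1).
1 divides 60, so solutions exist.
Back-substituting, 1644*(194) + 1405*(-227) = 1.
Scale by 60/1 = 60: (a₀, b₀) = (11640, -13620).
General solution: a = 11640 + 1405t, b = -13620 - 1644t for integer t.
a ≥ 0: smallest is 11640 mod 1405 = 400 (at t = -8), with b = -468.

400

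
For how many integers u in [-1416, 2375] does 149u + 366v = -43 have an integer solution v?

10

gcd(366, 149):
  366 = 2*149 + 68
  149 = 2*68 + 13
  68 = 5*13 + 3
  13 = 4*3 + 1
  3 = 3*1
so gcd(366, 149) = 1.
Back-substitute for Bézout coefficients:
  1 = 13 - 4*3
  ... = 149*(113) + 366*(-46)
Scale by -43: particular solution (-4859, 1978); reduce u mod 366: (265, -108).
General solution: u = 265 + 366t, v = -108 - 149t for integer t.
-1416 ≤ 265 + 366t ≤ 2375 gives t ∈ [-4, 5], which is 10 values.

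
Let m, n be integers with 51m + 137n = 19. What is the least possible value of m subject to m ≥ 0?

gcd(137, 51):
  137 = 2×51 + 35
  51 = 1×35 + 16
  35 = 2×16 + 3
  16 = 5×3 + 1
  3 = 3×1
so gcd(137, 51) = 1.
1 divides 19, so solutions exist.
Back-substitute for Bézout coefficients:
  1 = 16 - 5×3
  ... = 51×(43) + 137×(-16)
Scale by 19/1 = 19: (m₀, n₀) = (817, -304).
General solution: m = 817 + 137t, n = -304 - 51t for integer t.
m ≥ 0: smallest is 817 mod 137 = 132 (at t = -5), with n = -49.

132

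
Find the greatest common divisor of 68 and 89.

1

gcd(89, 68) = 1  (89 = 1*68 + 21, 68 = 3*21 + 5, 21 = 4*5 + 1, 5 = 5*1).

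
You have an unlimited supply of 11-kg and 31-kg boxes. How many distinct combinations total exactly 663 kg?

Need nonnegative integers with 11j + 31k = 663.
gcd(11, 31) = 1, and 11·(-14) + 31·(5) = 1.
So (j₀, k₀) = (-9282, 3315); general j = -9282 + 31t, k = 3315 - 11t.
j ≥ 0 ⇒ t ≥ 300; k ≥ 0 ⇒ t ≤ 301. That's 2 values of t.

2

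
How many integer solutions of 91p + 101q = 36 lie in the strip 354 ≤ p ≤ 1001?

7

gcd(101, 91):
  101 = 1*91 + 10
  91 = 9*10 + 1
  10 = 10*1
so gcd(101, 91) = 1.
Back-substitute for Bézout coefficients:
  1 = 91 - 9*10
  ... = 91*(10) + 101*(-9)
Scale by 36: particular solution (360, -324); reduce p mod 101: (57, -51).
General solution: p = 57 + 101t, q = -51 - 91t for integer t.
354 ≤ 57 + 101t ≤ 1001 gives t ∈ [3, 9], which is 7 values.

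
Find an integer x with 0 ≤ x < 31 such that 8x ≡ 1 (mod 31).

4

gcd(31, 8):
  31 = 3×8 + 7
  8 = 1×7 + 1
  7 = 7×1
so gcd(31, 8) = 1.
Back-substitute for Bézout coefficients:
  1 = 8 - 1×7
  ... = 8×(4) + 31×(-1)
So 8×4 ≡ 1 (mod 31), and 4 mod 31 = 4.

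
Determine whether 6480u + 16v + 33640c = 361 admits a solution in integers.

no

gcd(6480, 16) = 16  (6480 = 405*16).
gcd(16, 33640) = 8.
8 does not divide 361 (remainder 1), so no integer solutions.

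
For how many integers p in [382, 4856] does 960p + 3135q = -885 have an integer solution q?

22

gcd(3135, 960) = 15  (3135 = 3*960 + 255, 960 = 3*255 + 195, 255 = 1*195 + 60, 195 = 3*60 + 15, 60 = 4*15).
Back-substituting, 960*(49) + 3135*(-15) = 15.
Scale by -59: particular solution (-2891, 885); reduce p mod 209: (35, -11).
General solution: p = 35 + 209t, q = -11 - 64t for integer t.
382 ≤ 35 + 209t ≤ 4856 gives t ∈ [2, 23], which is 22 values.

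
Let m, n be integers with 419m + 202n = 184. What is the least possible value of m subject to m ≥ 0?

120

gcd(419, 202):
  419 = 2·202 + 15
  202 = 13·15 + 7
  15 = 2·7 + 1
  7 = 7·1
so gcd(419, 202) = 1.
1 divides 184, so solutions exist.
Back-substitute for Bézout coefficients:
  1 = 15 - 2·7
  ... = 419·(27) + 202·(-56)
Scale by 184/1 = 184: (m₀, n₀) = (4968, -10304).
General solution: m = 4968 + 202t, n = -10304 - 419t for integer t.
m ≥ 0: smallest is 4968 mod 202 = 120 (at t = -24), with n = -248.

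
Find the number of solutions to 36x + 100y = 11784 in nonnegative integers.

gcd(100, 36) = 4.
By Bézout, 36*(-11) + 100*(4) = 4.
One solution: (19, 111).
General: x = 19 + 25t, y = 111 - 9t.
x ≥ 0 ⇒ t ≥ 0; y ≥ 0 ⇒ t ≤ 12. So t ∈ [0, 12]: 13 solutions.

13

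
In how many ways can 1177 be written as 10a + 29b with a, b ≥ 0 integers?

gcd(29, 10) = 1.
By Bézout, 10*(3) + 29*(-1) = 1.
One solution: (22, 33).
General: a = 22 + 29t, b = 33 - 10t.
a ≥ 0 ⇒ t ≥ 0; b ≥ 0 ⇒ t ≤ 3. So t ∈ [0, 3]: 4 solutions.

4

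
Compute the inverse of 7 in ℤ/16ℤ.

gcd(16, 7) = 1  (16 = 2*7 + 2, 7 = 3*2 + 1, 2 = 2*1).
Back-substituting, 7*(7) + 16*(-3) = 1.
So 7*7 ≡ 1 (mod 16), and 7 mod 16 = 7.

7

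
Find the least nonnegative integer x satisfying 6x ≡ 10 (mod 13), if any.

6

gcd(13, 6) = 1.
1 divides 10, so solutions exist.
By Bézout, 6·(-2) + 13·(1) = 1.
So 6·(-2) ≡ 1 (mod 13); multiply by 10: x ≡ -20 (mod 13).
Smallest nonnegative: x = -20 mod 13 = 6.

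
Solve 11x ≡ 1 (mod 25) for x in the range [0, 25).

16

gcd(25, 11) = 1.
By Bézout, 11·(-9) + 25·(4) = 1.
So 11·-9 ≡ 1 (mod 25), and -9 mod 25 = 16.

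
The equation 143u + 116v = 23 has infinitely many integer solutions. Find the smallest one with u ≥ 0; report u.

gcd(143, 116) = 1  (143 = 1×116 + 27, 116 = 4×27 + 8, 27 = 3×8 + 3, 8 = 2×3 + 2, 3 = 1×2 + 1, 2 = 2×1).
1 divides 23, so solutions exist.
Back-substituting, 143×(43) + 116×(-53) = 1.
Scale by 23/1 = 23: (u₀, v₀) = (989, -1219).
General solution: u = 989 + 116t, v = -1219 - 143t for integer t.
u ≥ 0: smallest is 989 mod 116 = 61 (at t = -8), with v = -75.

61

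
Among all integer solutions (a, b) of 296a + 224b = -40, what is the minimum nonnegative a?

15

gcd(296, 224) = 8  (296 = 1×224 + 72, 224 = 3×72 + 8, 72 = 9×8).
8 divides -40, so solutions exist.
Back-substituting, 296×(-3) + 224×(4) = 8.
Scale by -40/8 = -5: (a₀, b₀) = (15, -20).
General solution: a = 15 + 28t, b = -20 - 37t for integer t.
a ≥ 0: smallest is 15 mod 28 = 15 (at t = 0), with b = -20.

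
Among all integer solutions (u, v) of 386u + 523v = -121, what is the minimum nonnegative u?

gcd(523, 386) = 1.
1 divides -121, so solutions exist.
By Bézout, 386·(-42) + 523·(31) = 1.
Scale by -121/1 = -121: (u₀, v₀) = (5082, -3751).
General solution: u = 5082 + 523t, v = -3751 - 386t for integer t.
u ≥ 0: smallest is 5082 mod 523 = 375 (at t = -9), with v = -277.

375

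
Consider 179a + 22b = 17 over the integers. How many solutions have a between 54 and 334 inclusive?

gcd(179, 22):
  179 = 8×22 + 3
  22 = 7×3 + 1
  3 = 3×1
so gcd(179, 22) = 1.
Back-substitute for Bézout coefficients:
  1 = 22 - 7×3
  ... = 179×(-7) + 22×(57)
Scale by 17: particular solution (-119, 969); reduce a mod 22: (13, -105).
General solution: a = 13 + 22t, b = -105 - 179t for integer t.
54 ≤ 13 + 22t ≤ 334 gives t ∈ [2, 14], which is 13 values.

13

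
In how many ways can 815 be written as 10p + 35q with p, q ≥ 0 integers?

12

gcd(35, 10):
  35 = 3×10 + 5
  10 = 2×5
so gcd(35, 10) = 5.
Back-substitute for Bézout coefficients:
  5 = 35 - 3×10
  ... = 10×(-3) + 35×(1)
Scale by 163: one solution is (-489, 163). Reduce p mod 7: (1, 23).
General: p = 1 + 7t, q = 23 - 2t.
p ≥ 0 ⇒ t ≥ 0; q ≥ 0 ⇒ t ≤ 11. So t ∈ [0, 11]: 12 solutions.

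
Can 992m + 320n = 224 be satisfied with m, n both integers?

yes

gcd(992, 320):
  992 = 3*320 + 32
  320 = 10*32
so gcd(992, 320) = 32.
32 divides 224, so integer solutions exist.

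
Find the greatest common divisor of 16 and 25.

1

gcd(25, 16) = 1  (25 = 1*16 + 9, 16 = 1*9 + 7, 9 = 1*7 + 2, 7 = 3*2 + 1, 2 = 2*1).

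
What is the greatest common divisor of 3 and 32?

1

gcd(32, 3) = 1  (32 = 10*3 + 2, 3 = 1*2 + 1, 2 = 2*1).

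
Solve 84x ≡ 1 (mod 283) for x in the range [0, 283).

gcd(283, 84) = 1  (283 = 3·84 + 31, 84 = 2·31 + 22, 31 = 1·22 + 9, 22 = 2·9 + 4, 9 = 2·4 + 1, 4 = 4·1).
Back-substituting, 84·(-64) + 283·(19) = 1.
So 84·-64 ≡ 1 (mod 283), and -64 mod 283 = 219.

219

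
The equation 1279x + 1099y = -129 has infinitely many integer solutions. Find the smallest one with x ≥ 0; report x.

677

gcd(1279, 1099):
  1279 = 1*1099 + 180
  1099 = 6*180 + 19
  180 = 9*19 + 9
  19 = 2*9 + 1
  9 = 9*1
so gcd(1279, 1099) = 1.
1 divides -129, so solutions exist.
Back-substitute for Bézout coefficients:
  1 = 19 - 2*9
  ... = 1279*(-116) + 1099*(135)
Scale by -129/1 = -129: (x₀, y₀) = (14964, -17415).
General solution: x = 14964 + 1099t, y = -17415 - 1279t for integer t.
x ≥ 0: smallest is 14964 mod 1099 = 677 (at t = -13), with y = -788.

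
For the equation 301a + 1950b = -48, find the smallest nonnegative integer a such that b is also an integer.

gcd(1950, 301) = 1.
1 divides -48, so solutions exist.
By Bézout, 301·(-149) + 1950·(23) = 1.
Scale by -48/1 = -48: (a₀, b₀) = (7152, -1104).
General solution: a = 7152 + 1950t, b = -1104 - 301t for integer t.
a ≥ 0: smallest is 7152 mod 1950 = 1302 (at t = -3), with b = -201.

1302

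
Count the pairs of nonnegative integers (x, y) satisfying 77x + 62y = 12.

gcd(77, 62) = 1.
By Bézout, 77·(29) + 62·(-36) = 1.
One solution: (38, -47).
General: x = 38 + 62t, y = -47 - 77t.
x ≥ 0 ⇒ t ≥ 0; y ≥ 0 ⇒ t ≤ -1. So t ∈ [0, -1]: 0 solutions.

0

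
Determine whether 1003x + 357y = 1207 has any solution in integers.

gcd(1003, 357):
  1003 = 2·357 + 289
  357 = 1·289 + 68
  289 = 4·68 + 17
  68 = 4·17
so gcd(1003, 357) = 17.
17 divides 1207, so integer solutions exist.

yes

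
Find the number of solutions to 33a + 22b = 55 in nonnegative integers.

1

gcd(33, 22) = 11.
By Bézout, 33·(1) + 22·(-1) = 11.
One solution: (1, 1).
General: a = 1 + 2t, b = 1 - 3t.
a ≥ 0 ⇒ t ≥ 0; b ≥ 0 ⇒ t ≤ 0. So t ∈ [0, 0]: 1 solution.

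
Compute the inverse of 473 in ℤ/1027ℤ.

710

gcd(1027, 473):
  1027 = 2*473 + 81
  473 = 5*81 + 68
  81 = 1*68 + 13
  68 = 5*13 + 3
  13 = 4*3 + 1
  3 = 3*1
so gcd(1027, 473) = 1.
Back-substitute for Bézout coefficients:
  1 = 13 - 4*3
  ... = 473*(-317) + 1027*(146)
So 473*-317 ≡ 1 (mod 1027), and -317 mod 1027 = 710.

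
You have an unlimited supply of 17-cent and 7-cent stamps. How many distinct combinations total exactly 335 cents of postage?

Need nonnegative integers with 17j + 7k = 335.
gcd(17, 7) = 1, and 17·(-2) + 7·(5) = 1.
So (j₀, k₀) = (-670, 1675); general j = -670 + 7t, k = 1675 - 17t.
j ≥ 0 ⇒ t ≥ 96; k ≥ 0 ⇒ t ≤ 98. That's 3 values of t.

3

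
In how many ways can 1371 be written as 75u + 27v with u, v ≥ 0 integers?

gcd(75, 27) = 3.
By Bézout, 75·(4) + 27·(-11) = 3.
One solution: (1, 48).
General: u = 1 + 9t, v = 48 - 25t.
u ≥ 0 ⇒ t ≥ 0; v ≥ 0 ⇒ t ≤ 1. So t ∈ [0, 1]: 2 solutions.

2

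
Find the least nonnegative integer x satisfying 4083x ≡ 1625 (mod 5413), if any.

gcd(5413, 4083) = 1.
1 divides 1625, so solutions exist.
By Bézout, 4083×(-582) + 5413×(439) = 1.
So 4083×(-582) ≡ 1 (mod 5413); multiply by 1625: x ≡ -945750 (mod 5413).
Smallest nonnegative: x = -945750 mod 5413 = 1525.

1525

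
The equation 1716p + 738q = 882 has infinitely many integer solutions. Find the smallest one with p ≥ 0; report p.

gcd(1716, 738):
  1716 = 2*738 + 240
  738 = 3*240 + 18
  240 = 13*18 + 6
  18 = 3*6
so gcd(1716, 738) = 6.
6 divides 882, so solutions exist.
Back-substitute for Bézout coefficients:
  6 = 240 - 13*18
  ... = 1716*(40) + 738*(-93)
Scale by 882/6 = 147: (p₀, q₀) = (5880, -13671).
General solution: p = 5880 + 123t, q = -13671 - 286t for integer t.
p ≥ 0: smallest is 5880 mod 123 = 99 (at t = -47), with q = -229.

99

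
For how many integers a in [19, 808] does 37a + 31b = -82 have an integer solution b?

gcd(37, 31) = 1  (37 = 1*31 + 6, 31 = 5*6 + 1, 6 = 6*1).
Back-substituting, 37*(-5) + 31*(6) = 1.
Scale by -82: particular solution (410, -492); reduce a mod 31: (7, -11).
General solution: a = 7 + 31t, b = -11 - 37t for integer t.
19 ≤ 7 + 31t ≤ 808 gives t ∈ [1, 25], which is 25 values.

25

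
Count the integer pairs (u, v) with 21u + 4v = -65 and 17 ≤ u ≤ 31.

gcd(21, 4) = 1  (21 = 5*4 + 1, 4 = 4*1).
Back-substituting, 21*(1) + 4*(-5) = 1.
Scale by -65: particular solution (-65, 325); reduce u mod 4: (3, -32).
General solution: u = 3 + 4t, v = -32 - 21t for integer t.
17 ≤ 3 + 4t ≤ 31 gives t ∈ [4, 7], which is 4 values.

4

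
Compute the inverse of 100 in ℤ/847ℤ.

144

gcd(847, 100) = 1  (847 = 8·100 + 47, 100 = 2·47 + 6, 47 = 7·6 + 5, 6 = 1·5 + 1, 5 = 5·1).
Back-substituting, 100·(144) + 847·(-17) = 1.
So 100·144 ≡ 1 (mod 847), and 144 mod 847 = 144.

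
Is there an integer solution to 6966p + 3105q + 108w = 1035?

no

gcd(6966, 3105):
  6966 = 2·3105 + 756
  3105 = 4·756 + 81
  756 = 9·81 + 27
  81 = 3·27
so gcd(6966, 3105) = 27.
gcd(27, 108) = 27.
27 does not divide 1035 (remainder 9), so no integer solutions.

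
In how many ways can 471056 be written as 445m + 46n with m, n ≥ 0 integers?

gcd(445, 46):
  445 = 9×46 + 31
  46 = 1×31 + 15
  31 = 2×15 + 1
  15 = 15×1
so gcd(445, 46) = 1.
Back-substitute for Bézout coefficients:
  1 = 31 - 2×15
  ... = 445×(3) + 46×(-29)
Scale by 471056: one solution is (1413168, -13660624). Reduce m mod 46: (2, 10221).
General: m = 2 + 46t, n = 10221 - 445t.
m ≥ 0 ⇒ t ≥ 0; n ≥ 0 ⇒ t ≤ 22. So t ∈ [0, 22]: 23 solutions.

23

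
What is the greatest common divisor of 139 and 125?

1

gcd(139, 125):
  139 = 1×125 + 14
  125 = 8×14 + 13
  14 = 1×13 + 1
  13 = 13×1
so gcd(139, 125) = 1.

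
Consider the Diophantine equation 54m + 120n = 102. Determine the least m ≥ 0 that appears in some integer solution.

gcd(120, 54) = 6  (120 = 2*54 + 12, 54 = 4*12 + 6, 12 = 2*6).
6 divides 102, so solutions exist.
Back-substituting, 54*(9) + 120*(-4) = 6.
Scale by 102/6 = 17: (m₀, n₀) = (153, -68).
General solution: m = 153 + 20t, n = -68 - 9t for integer t.
m ≥ 0: smallest is 153 mod 20 = 13 (at t = -7), with n = -5.

13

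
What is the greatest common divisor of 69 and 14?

gcd(69, 14) = 1  (69 = 4·14 + 13, 14 = 1·13 + 1, 13 = 13·1).

1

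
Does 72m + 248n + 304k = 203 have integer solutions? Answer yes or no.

no

gcd(248, 72) = 8  (248 = 3×72 + 32, 72 = 2×32 + 8, 32 = 4×8).
gcd(8, 304) = 8.
8 does not divide 203 (remainder 3), so no integer solutions.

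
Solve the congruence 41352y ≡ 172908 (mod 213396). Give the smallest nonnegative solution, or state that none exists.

16688

gcd(213396, 41352) = 12  (213396 = 5×41352 + 6636, 41352 = 6×6636 + 1536, 6636 = 4×1536 + 492, 1536 = 3×492 + 60, 492 = 8×60 + 12, 60 = 5×12).
12 divides 172908, so solutions exist.
Back-substituting, 41352×(-3473) + 213396×(673) = 12.
So 41352×(-3473) ≡ 12 (mod 213396); multiply by 14409: y ≡ -50042457 (mod 17783).
Smallest nonnegative: y = -50042457 mod 17783 = 16688.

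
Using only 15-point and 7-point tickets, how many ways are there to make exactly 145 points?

1

Need nonnegative integers with 15j + 7k = 145.
gcd(15, 7) = 1, and 15·(1) + 7·(-2) = 1.
So (j₀, k₀) = (145, -290); general j = 145 + 7t, k = -290 - 15t.
j ≥ 0 ⇒ t ≥ -20; k ≥ 0 ⇒ t ≤ -20. That's 1 value of t.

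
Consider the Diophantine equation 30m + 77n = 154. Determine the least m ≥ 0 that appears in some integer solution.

gcd(77, 30) = 1  (77 = 2*30 + 17, 30 = 1*17 + 13, 17 = 1*13 + 4, 13 = 3*4 + 1, 4 = 4*1).
1 divides 154, so solutions exist.
Back-substituting, 30*(18) + 77*(-7) = 1.
Scale by 154/1 = 154: (m₀, n₀) = (2772, -1078).
General solution: m = 2772 + 77t, n = -1078 - 30t for integer t.
m ≥ 0: smallest is 2772 mod 77 = 0 (at t = -36), with n = 2.

0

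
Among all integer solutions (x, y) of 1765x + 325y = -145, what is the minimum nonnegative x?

gcd(1765, 325) = 5  (1765 = 5·325 + 140, 325 = 2·140 + 45, 140 = 3·45 + 5, 45 = 9·5).
5 divides -145, so solutions exist.
Back-substituting, 1765·(7) + 325·(-38) = 5.
Scale by -145/5 = -29: (x₀, y₀) = (-203, 1102).
General solution: x = -203 + 65t, y = 1102 - 353t for integer t.
x ≥ 0: smallest is -203 mod 65 = 57 (at t = 4), with y = -310.

57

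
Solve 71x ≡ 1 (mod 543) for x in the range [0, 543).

gcd(543, 71) = 1.
By Bézout, 71*(-130) + 543*(17) = 1.
So 71*-130 ≡ 1 (mod 543), and -130 mod 543 = 413.

413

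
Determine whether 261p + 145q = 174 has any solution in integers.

yes

gcd(261, 145):
  261 = 1*145 + 116
  145 = 1*116 + 29
  116 = 4*29
so gcd(261, 145) = 29.
29 divides 174, so integer solutions exist.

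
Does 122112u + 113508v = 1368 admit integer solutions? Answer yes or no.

yes

gcd(122112, 113508) = 36  (122112 = 1·113508 + 8604, 113508 = 13·8604 + 1656, 8604 = 5·1656 + 324, 1656 = 5·324 + 36, 324 = 9·36).
36 divides 1368, so integer solutions exist.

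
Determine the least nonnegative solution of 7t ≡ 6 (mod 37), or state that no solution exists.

22

gcd(37, 7) = 1.
1 divides 6, so solutions exist.
By Bézout, 7·(16) + 37·(-3) = 1.
So 7·(16) ≡ 1 (mod 37); multiply by 6: t ≡ 96 (mod 37).
Smallest nonnegative: t = 96 mod 37 = 22.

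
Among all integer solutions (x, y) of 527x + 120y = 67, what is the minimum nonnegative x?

101

gcd(527, 120):
  527 = 4*120 + 47
  120 = 2*47 + 26
  47 = 1*26 + 21
  26 = 1*21 + 5
  21 = 4*5 + 1
  5 = 5*1
so gcd(527, 120) = 1.
1 divides 67, so solutions exist.
Back-substitute for Bézout coefficients:
  1 = 21 - 4*5
  ... = 527*(23) + 120*(-101)
Scale by 67/1 = 67: (x₀, y₀) = (1541, -6767).
General solution: x = 1541 + 120t, y = -6767 - 527t for integer t.
x ≥ 0: smallest is 1541 mod 120 = 101 (at t = -12), with y = -443.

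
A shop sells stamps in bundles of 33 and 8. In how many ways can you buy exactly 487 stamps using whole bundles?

Need nonnegative integers with 33j + 8k = 487.
gcd(33, 8) = 1, and 33·(1) + 8·(-4) = 1.
So (j₀, k₀) = (487, -1948); general j = 487 + 8t, k = -1948 - 33t.
j ≥ 0 ⇒ t ≥ -60; k ≥ 0 ⇒ t ≤ -60. That's 1 value of t.

1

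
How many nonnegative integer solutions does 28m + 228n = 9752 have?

gcd(228, 28):
  228 = 8·28 + 4
  28 = 7·4
so gcd(228, 28) = 4.
Back-substitute for Bézout coefficients:
  4 = 228 - 8·28
  ... = 28·(-8) + 228·(1)
Scale by 2438: one solution is (-19504, 2438). Reduce m mod 57: (47, 37).
General: m = 47 + 57t, n = 37 - 7t.
m ≥ 0 ⇒ t ≥ 0; n ≥ 0 ⇒ t ≤ 5. So t ∈ [0, 5]: 6 solutions.

6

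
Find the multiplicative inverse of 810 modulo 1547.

gcd(1547, 810) = 1  (1547 = 1×810 + 737, 810 = 1×737 + 73, 737 = 10×73 + 7, 73 = 10×7 + 3, 7 = 2×3 + 1, 3 = 3×1).
Back-substituting, 810×(-445) + 1547×(233) = 1.
So 810×-445 ≡ 1 (mod 1547), and -445 mod 1547 = 1102.

1102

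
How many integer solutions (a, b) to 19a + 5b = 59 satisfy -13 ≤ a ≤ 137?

gcd(19, 5) = 1.
By Bézout, 19·(-1) + 5·(4) = 1.
Particular solution: (1, 8).
General solution: a = 1 + 5t, b = 8 - 19t for integer t.
-13 ≤ 1 + 5t ≤ 137 gives t ∈ [-2, 27], which is 30 values.

30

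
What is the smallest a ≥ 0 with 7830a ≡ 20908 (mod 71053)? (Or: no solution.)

62199

gcd(71053, 7830):
  71053 = 9·7830 + 583
  7830 = 13·583 + 251
  583 = 2·251 + 81
  251 = 3·81 + 8
  81 = 10·8 + 1
  8 = 8·1
so gcd(71053, 7830) = 1.
1 divides 20908, so solutions exist.
Back-substitute for Bézout coefficients:
  1 = 81 - 10·8
  ... = 7830·(-8775) + 71053·(967)
So 7830·(-8775) ≡ 1 (mod 71053); multiply by 20908: a ≡ -183467700 (mod 71053).
Smallest nonnegative: a = -183467700 mod 71053 = 62199.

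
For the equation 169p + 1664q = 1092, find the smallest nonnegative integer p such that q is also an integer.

gcd(1664, 169) = 13.
13 divides 1092, so solutions exist.
By Bézout, 169×(-59) + 1664×(6) = 13.
Scale by 1092/13 = 84: (p₀, q₀) = (-4956, 504).
General solution: p = -4956 + 128t, q = 504 - 13t for integer t.
p ≥ 0: smallest is -4956 mod 128 = 36 (at t = 39), with q = -3.

36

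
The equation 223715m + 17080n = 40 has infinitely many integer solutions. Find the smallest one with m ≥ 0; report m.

gcd(223715, 17080):
  223715 = 13×17080 + 1675
  17080 = 10×1675 + 330
  1675 = 5×330 + 25
  330 = 13×25 + 5
  25 = 5×5
so gcd(223715, 17080) = 5.
5 divides 40, so solutions exist.
Back-substitute for Bézout coefficients:
  5 = 330 - 13×25
  ... = 223715×(-673) + 17080×(8815)
Scale by 40/5 = 8: (m₀, n₀) = (-5384, 70520).
General solution: m = -5384 + 3416t, n = 70520 - 44743t for integer t.
m ≥ 0: smallest is -5384 mod 3416 = 1448 (at t = 2), with n = -18966.

1448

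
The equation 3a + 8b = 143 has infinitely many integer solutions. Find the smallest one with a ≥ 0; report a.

5

gcd(8, 3):
  8 = 2*3 + 2
  3 = 1*2 + 1
  2 = 2*1
so gcd(8, 3) = 1.
1 divides 143, so solutions exist.
Back-substitute for Bézout coefficients:
  1 = 3 - 1*2
  ... = 3*(3) + 8*(-1)
Scale by 143/1 = 143: (a₀, b₀) = (429, -143).
General solution: a = 429 + 8t, b = -143 - 3t for integer t.
a ≥ 0: smallest is 429 mod 8 = 5 (at t = -53), with b = 16.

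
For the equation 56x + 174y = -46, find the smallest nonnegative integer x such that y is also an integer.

gcd(174, 56) = 2.
2 divides -46, so solutions exist.
By Bézout, 56*(28) + 174*(-9) = 2.
Scale by -46/2 = -23: (x₀, y₀) = (-644, 207).
General solution: x = -644 + 87t, y = 207 - 28t for integer t.
x ≥ 0: smallest is -644 mod 87 = 52 (at t = 8), with y = -17.

52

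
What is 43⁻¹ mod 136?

gcd(136, 43):
  136 = 3*43 + 7
  43 = 6*7 + 1
  7 = 7*1
so gcd(136, 43) = 1.
Back-substitute for Bézout coefficients:
  1 = 43 - 6*7
  ... = 43*(19) + 136*(-6)
So 43*19 ≡ 1 (mod 136), and 19 mod 136 = 19.

19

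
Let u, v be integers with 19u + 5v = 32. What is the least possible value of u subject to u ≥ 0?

3

gcd(19, 5) = 1.
1 divides 32, so solutions exist.
By Bézout, 19*(-1) + 5*(4) = 1.
Scale by 32/1 = 32: (u₀, v₀) = (-32, 128).
General solution: u = -32 + 5t, v = 128 - 19t for integer t.
u ≥ 0: smallest is -32 mod 5 = 3 (at t = 7), with v = -5.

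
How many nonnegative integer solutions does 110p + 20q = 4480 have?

gcd(110, 20):
  110 = 5·20 + 10
  20 = 2·10
so gcd(110, 20) = 10.
Back-substitute for Bézout coefficients:
  10 = 110 - 5·20
  ... = 110·(1) + 20·(-5)
Scale by 448: one solution is (448, -2240). Reduce p mod 2: (0, 224).
General: p = 0 + 2t, q = 224 - 11t.
p ≥ 0 ⇒ t ≥ 0; q ≥ 0 ⇒ t ≤ 20. So t ∈ [0, 20]: 21 solutions.

21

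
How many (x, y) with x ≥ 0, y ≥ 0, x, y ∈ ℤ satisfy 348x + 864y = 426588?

gcd(864, 348):
  864 = 2·348 + 168
  348 = 2·168 + 12
  168 = 14·12
so gcd(864, 348) = 12.
Back-substitute for Bézout coefficients:
  12 = 348 - 2·168
  ... = 348·(5) + 864·(-2)
Scale by 35549: one solution is (177745, -71098). Reduce x mod 72: (49, 474).
General: x = 49 + 72t, y = 474 - 29t.
x ≥ 0 ⇒ t ≥ 0; y ≥ 0 ⇒ t ≤ 16. So t ∈ [0, 16]: 17 solutions.

17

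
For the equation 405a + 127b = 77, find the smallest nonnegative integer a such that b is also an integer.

gcd(405, 127):
  405 = 3×127 + 24
  127 = 5×24 + 7
  24 = 3×7 + 3
  7 = 2×3 + 1
  3 = 3×1
so gcd(405, 127) = 1.
1 divides 77, so solutions exist.
Back-substitute for Bézout coefficients:
  1 = 7 - 2×3
  ... = 405×(-37) + 127×(118)
Scale by 77/1 = 77: (a₀, b₀) = (-2849, 9086).
General solution: a = -2849 + 127t, b = 9086 - 405t for integer t.
a ≥ 0: smallest is -2849 mod 127 = 72 (at t = 23), with b = -229.

72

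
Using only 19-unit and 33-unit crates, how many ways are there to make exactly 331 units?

1

Need nonnegative integers with 19j + 33k = 331.
gcd(19, 33) = 1, and 19·(7) + 33·(-4) = 1.
So (j₀, k₀) = (2317, -1324); general j = 2317 + 33t, k = -1324 - 19t.
j ≥ 0 ⇒ t ≥ -70; k ≥ 0 ⇒ t ≤ -70. That's 1 value of t.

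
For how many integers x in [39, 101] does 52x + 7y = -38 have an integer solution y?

9

gcd(52, 7) = 1  (52 = 7·7 + 3, 7 = 2·3 + 1, 3 = 3·1).
Back-substituting, 52·(-2) + 7·(15) = 1.
Scale by -38: particular solution (76, -570); reduce x mod 7: (6, -50).
General solution: x = 6 + 7t, y = -50 - 52t for integer t.
39 ≤ 6 + 7t ≤ 101 gives t ∈ [5, 13], which is 9 values.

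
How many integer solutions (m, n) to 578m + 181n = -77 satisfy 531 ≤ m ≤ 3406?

gcd(578, 181) = 1  (578 = 3·181 + 35, 181 = 5·35 + 6, 35 = 5·6 + 5, 6 = 1·5 + 1, 5 = 5·1).
Back-substituting, 578·(-31) + 181·(99) = 1.
Scale by -77: particular solution (2387, -7623); reduce m mod 181: (34, -109).
General solution: m = 34 + 181t, n = -109 - 578t for integer t.
531 ≤ 34 + 181t ≤ 3406 gives t ∈ [3, 18], which is 16 values.

16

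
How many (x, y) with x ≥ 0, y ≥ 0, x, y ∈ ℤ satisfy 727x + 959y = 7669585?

11

gcd(959, 727) = 1.
By Bézout, 727*(62) + 959*(-47) = 1.
One solution: (833, 7366).
General: x = 833 + 959t, y = 7366 - 727t.
x ≥ 0 ⇒ t ≥ 0; y ≥ 0 ⇒ t ≤ 10. So t ∈ [0, 10]: 11 solutions.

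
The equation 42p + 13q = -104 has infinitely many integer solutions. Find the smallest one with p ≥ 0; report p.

gcd(42, 13) = 1  (42 = 3·13 + 3, 13 = 4·3 + 1, 3 = 3·1).
1 divides -104, so solutions exist.
Back-substituting, 42·(-4) + 13·(13) = 1.
Scale by -104/1 = -104: (p₀, q₀) = (416, -1352).
General solution: p = 416 + 13t, q = -1352 - 42t for integer t.
p ≥ 0: smallest is 416 mod 13 = 0 (at t = -32), with q = -8.

0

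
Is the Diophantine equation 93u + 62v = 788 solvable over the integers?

no

gcd(93, 62) = 31.
31 does not divide 788 (remainder 13), so no integer solutions.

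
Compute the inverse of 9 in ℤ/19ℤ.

17

gcd(19, 9) = 1  (19 = 2×9 + 1, 9 = 9×1).
Back-substituting, 9×(-2) + 19×(1) = 1.
So 9×-2 ≡ 1 (mod 19), and -2 mod 19 = 17.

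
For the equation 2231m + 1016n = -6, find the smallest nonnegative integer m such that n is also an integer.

gcd(2231, 1016) = 1.
1 divides -6, so solutions exist.
By Bézout, 2231*(-97) + 1016*(213) = 1.
Scale by -6/1 = -6: (m₀, n₀) = (582, -1278).
General solution: m = 582 + 1016t, n = -1278 - 2231t for integer t.
m ≥ 0: smallest is 582 mod 1016 = 582 (at t = 0), with n = -1278.

582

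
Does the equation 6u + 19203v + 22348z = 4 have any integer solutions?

yes

gcd(19203, 6) = 3.
gcd(3, 22348) = 1.
1 divides 4, so integer solutions exist.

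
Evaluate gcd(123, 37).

1

gcd(123, 37) = 1  (123 = 3*37 + 12, 37 = 3*12 + 1, 12 = 12*1).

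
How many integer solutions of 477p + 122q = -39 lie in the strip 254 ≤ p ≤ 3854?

30

gcd(477, 122):
  477 = 3·122 + 111
  122 = 1·111 + 11
  111 = 10·11 + 1
  11 = 11·1
so gcd(477, 122) = 1.
Back-substitute for Bézout coefficients:
  1 = 111 - 10·11
  ... = 477·(11) + 122·(-43)
Scale by -39: particular solution (-429, 1677); reduce p mod 122: (59, -231).
General solution: p = 59 + 122t, q = -231 - 477t for integer t.
254 ≤ 59 + 122t ≤ 3854 gives t ∈ [2, 31], which is 30 values.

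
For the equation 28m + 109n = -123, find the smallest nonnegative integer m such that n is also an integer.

54

gcd(109, 28):
  109 = 3·28 + 25
  28 = 1·25 + 3
  25 = 8·3 + 1
  3 = 3·1
so gcd(109, 28) = 1.
1 divides -123, so solutions exist.
Back-substitute for Bézout coefficients:
  1 = 25 - 8·3
  ... = 28·(-35) + 109·(9)
Scale by -123/1 = -123: (m₀, n₀) = (4305, -1107).
General solution: m = 4305 + 109t, n = -1107 - 28t for integer t.
m ≥ 0: smallest is 4305 mod 109 = 54 (at t = -39), with n = -15.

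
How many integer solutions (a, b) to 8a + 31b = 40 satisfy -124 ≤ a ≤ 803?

30

gcd(31, 8) = 1.
By Bézout, 8×(4) + 31×(-1) = 1.
Particular solution: (5, 0).
General solution: a = 5 + 31t, b = 0 - 8t for integer t.
-124 ≤ 5 + 31t ≤ 803 gives t ∈ [-4, 25], which is 30 values.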